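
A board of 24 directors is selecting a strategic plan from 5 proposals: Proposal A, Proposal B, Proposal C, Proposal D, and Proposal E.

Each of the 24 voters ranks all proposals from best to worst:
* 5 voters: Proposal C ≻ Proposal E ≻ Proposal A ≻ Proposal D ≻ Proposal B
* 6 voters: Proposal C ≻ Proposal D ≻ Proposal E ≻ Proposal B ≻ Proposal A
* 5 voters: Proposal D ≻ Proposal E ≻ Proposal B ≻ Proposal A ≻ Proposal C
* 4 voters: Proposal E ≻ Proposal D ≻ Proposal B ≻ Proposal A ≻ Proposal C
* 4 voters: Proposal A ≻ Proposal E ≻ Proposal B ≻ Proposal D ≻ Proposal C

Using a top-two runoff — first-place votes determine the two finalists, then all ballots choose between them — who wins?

Proposal D

Round 1 first-place votes: Proposal A 4, Proposal B 0, Proposal C 11, Proposal D 5, Proposal E 4. Proposal C and Proposal D advance.
Runoff: Proposal C is ranked above Proposal D on 11 ballots, Proposal D above Proposal C on 13.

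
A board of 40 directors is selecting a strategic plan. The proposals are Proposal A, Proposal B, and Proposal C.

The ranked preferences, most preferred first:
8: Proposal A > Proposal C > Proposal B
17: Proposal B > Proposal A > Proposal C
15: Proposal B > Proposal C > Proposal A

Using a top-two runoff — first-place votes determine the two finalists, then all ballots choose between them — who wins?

Round 1 first-place votes: Proposal A 8, Proposal B 32, Proposal C 0. Proposal B and Proposal A advance.
Runoff: Proposal B is ranked above Proposal A on 32 ballots, Proposal A above Proposal B on 8.

Proposal B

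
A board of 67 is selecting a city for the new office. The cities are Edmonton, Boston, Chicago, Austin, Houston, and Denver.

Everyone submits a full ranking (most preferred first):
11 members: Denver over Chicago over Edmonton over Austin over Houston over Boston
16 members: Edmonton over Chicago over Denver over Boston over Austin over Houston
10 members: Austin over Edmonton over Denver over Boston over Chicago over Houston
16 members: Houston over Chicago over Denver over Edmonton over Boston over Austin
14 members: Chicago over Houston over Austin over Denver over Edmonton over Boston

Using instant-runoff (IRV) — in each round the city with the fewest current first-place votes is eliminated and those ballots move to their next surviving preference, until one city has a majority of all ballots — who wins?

Round 1: Edmonton 16, Boston 0, Chicago 14, Austin 10, Houston 16, Denver 11. Boston eliminated.
Round 2: Edmonton 16, Chicago 14, Austin 10, Houston 16, Denver 11. Austin eliminated.
Round 3: Edmonton 26, Chicago 14, Houston 16, Denver 11. Denver eliminated.
Round 4: Edmonton 26, Chicago 25, Houston 16. Houston eliminated.
Round 5: Edmonton 26, Chicago 41. Chicago has a majority (≥34).

Chicago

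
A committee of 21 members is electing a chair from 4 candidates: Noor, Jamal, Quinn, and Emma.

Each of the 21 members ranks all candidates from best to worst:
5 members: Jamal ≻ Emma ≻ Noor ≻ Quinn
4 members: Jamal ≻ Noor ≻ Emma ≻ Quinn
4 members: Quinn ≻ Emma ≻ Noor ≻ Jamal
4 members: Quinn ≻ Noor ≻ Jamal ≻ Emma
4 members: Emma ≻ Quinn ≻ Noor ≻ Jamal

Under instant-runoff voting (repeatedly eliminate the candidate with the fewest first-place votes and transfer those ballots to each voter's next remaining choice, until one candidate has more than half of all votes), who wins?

Round 1: Noor 0, Jamal 9, Quinn 8, Emma 4. Noor eliminated.
Round 2: Jamal 9, Quinn 8, Emma 4. Emma eliminated.
Round 3: Jamal 9, Quinn 12. Quinn has a majority (≥11).

Quinn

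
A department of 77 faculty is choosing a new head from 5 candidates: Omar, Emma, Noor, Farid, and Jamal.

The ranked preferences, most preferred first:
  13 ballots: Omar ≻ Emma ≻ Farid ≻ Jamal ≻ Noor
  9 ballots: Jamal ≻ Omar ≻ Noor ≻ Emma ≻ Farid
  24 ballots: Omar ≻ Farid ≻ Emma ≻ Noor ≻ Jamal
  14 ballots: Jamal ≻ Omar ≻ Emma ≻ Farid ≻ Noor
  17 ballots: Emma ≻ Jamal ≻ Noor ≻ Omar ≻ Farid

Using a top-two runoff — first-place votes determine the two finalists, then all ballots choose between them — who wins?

Round 1 first-place votes: Omar 37, Emma 17, Noor 0, Farid 0, Jamal 23. Omar and Jamal advance.
Runoff: Omar is ranked above Jamal on 37 ballots, Jamal above Omar on 40.

Jamal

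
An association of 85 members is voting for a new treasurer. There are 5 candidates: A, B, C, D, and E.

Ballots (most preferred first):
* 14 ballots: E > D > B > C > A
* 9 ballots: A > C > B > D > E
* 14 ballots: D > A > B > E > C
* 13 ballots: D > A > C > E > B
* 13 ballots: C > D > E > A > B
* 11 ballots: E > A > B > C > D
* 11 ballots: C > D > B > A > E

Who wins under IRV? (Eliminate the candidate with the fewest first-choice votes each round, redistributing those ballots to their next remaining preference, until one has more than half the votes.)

C

Round 1: A 9, B 0, C 24, D 27, E 25. B eliminated.
Round 2: A 9, C 24, D 27, E 25. A eliminated.
Round 3: C 33, D 27, E 25. E eliminated.
Round 4: C 44, D 41. C has a majority (≥43).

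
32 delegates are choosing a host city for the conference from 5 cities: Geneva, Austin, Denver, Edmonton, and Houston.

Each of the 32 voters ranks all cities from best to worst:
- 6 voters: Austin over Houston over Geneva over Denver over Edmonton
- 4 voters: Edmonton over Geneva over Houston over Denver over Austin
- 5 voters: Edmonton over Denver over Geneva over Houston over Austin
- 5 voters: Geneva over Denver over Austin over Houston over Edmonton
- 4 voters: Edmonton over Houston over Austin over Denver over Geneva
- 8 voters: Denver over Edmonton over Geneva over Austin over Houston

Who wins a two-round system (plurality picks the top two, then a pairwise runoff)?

Denver

Round 1 first-place votes: Geneva 5, Austin 6, Denver 8, Edmonton 13, Houston 0. Edmonton and Denver advance.
Runoff: Edmonton is ranked above Denver on 13 ballots, Denver above Edmonton on 19.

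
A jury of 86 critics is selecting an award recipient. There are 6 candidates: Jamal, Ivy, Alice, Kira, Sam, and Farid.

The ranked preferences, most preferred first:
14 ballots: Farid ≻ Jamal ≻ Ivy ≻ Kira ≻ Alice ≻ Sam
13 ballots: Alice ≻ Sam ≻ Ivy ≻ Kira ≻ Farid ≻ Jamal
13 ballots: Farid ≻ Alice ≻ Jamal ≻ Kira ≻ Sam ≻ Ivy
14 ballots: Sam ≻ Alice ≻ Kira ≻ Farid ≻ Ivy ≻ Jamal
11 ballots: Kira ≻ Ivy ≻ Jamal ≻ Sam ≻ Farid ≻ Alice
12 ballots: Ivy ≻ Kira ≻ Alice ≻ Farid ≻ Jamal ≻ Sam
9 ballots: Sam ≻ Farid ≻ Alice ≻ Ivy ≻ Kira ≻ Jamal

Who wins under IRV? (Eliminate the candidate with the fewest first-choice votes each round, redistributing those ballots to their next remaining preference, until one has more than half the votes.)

Round 1: Jamal 0, Ivy 12, Alice 13, Kira 11, Sam 23, Farid 27. Jamal eliminated.
Round 2: Ivy 12, Alice 13, Kira 11, Sam 23, Farid 27. Kira eliminated.
Round 3: Ivy 23, Alice 13, Sam 23, Farid 27. Alice eliminated.
Round 4: Ivy 23, Sam 36, Farid 27. Ivy eliminated.
Round 5: Sam 47, Farid 39. Sam has a majority (≥44).

Sam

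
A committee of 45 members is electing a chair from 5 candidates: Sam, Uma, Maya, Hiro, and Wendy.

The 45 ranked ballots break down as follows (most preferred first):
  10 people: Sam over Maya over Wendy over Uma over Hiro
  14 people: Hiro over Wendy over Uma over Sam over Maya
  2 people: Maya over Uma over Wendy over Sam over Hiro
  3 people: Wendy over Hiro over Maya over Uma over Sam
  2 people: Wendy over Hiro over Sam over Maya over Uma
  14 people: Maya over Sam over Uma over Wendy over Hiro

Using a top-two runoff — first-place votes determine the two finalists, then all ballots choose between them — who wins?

Maya

Round 1 first-place votes: Sam 10, Uma 0, Maya 16, Hiro 14, Wendy 5. Maya and Hiro advance.
Runoff: Maya is ranked above Hiro on 26 ballots, Hiro above Maya on 19.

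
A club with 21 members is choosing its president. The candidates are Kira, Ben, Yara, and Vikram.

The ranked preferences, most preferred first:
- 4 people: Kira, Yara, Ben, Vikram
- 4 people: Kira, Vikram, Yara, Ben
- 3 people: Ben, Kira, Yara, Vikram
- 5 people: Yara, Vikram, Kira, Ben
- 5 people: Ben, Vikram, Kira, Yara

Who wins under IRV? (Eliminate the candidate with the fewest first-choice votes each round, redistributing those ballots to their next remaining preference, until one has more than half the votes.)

Kira

Round 1: Kira 8, Ben 8, Yara 5, Vikram 0. Vikram eliminated.
Round 2: Kira 8, Ben 8, Yara 5. Yara eliminated.
Round 3: Kira 13, Ben 8. Kira has a majority (≥11).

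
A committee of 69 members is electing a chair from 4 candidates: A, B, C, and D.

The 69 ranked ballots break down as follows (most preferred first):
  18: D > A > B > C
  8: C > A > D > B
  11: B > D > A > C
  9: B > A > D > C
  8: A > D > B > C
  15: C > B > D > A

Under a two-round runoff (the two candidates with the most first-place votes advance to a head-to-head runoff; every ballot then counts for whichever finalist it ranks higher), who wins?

Round 1 first-place votes: A 8, B 20, C 23, D 18. C and B advance.
Runoff: C is ranked above B on 23 ballots, B above C on 46.

B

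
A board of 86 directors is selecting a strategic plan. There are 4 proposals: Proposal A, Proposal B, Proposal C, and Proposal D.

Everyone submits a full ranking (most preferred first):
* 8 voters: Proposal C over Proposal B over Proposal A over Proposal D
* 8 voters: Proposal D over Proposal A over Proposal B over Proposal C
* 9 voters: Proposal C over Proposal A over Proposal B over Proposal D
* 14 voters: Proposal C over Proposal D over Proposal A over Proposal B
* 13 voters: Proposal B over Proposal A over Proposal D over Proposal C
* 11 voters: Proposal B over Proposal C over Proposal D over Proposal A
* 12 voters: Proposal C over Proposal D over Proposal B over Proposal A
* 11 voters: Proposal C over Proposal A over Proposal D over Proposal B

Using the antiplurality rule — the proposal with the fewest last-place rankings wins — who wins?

Last-place votes: Proposal A 23, Proposal B 25, Proposal C 21, Proposal D 17.

Proposal D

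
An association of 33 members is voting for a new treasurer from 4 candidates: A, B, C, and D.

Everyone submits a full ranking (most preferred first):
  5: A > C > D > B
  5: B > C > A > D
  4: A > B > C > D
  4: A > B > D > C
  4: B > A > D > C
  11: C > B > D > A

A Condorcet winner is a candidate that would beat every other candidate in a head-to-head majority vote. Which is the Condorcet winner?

B vs A: 20–13
B vs C: 17–16
B vs D: 28–5
B beats every other candidate.

B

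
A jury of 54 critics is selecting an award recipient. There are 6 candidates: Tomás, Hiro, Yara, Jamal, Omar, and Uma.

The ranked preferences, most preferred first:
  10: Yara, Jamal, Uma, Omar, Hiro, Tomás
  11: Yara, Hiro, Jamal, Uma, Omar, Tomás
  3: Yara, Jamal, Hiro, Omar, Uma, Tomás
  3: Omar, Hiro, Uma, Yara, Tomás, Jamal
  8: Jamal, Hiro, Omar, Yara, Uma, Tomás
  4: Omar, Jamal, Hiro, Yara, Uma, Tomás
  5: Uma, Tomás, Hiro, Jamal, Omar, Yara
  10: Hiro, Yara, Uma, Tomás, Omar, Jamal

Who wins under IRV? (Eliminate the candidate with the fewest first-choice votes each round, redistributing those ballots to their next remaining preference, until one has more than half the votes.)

Hiro

Round 1: Tomás 0, Hiro 10, Yara 24, Jamal 8, Omar 7, Uma 5. Tomás eliminated.
Round 2: Hiro 10, Yara 24, Jamal 8, Omar 7, Uma 5. Uma eliminated.
Round 3: Hiro 15, Yara 24, Jamal 8, Omar 7. Omar eliminated.
Round 4: Hiro 18, Yara 24, Jamal 12. Jamal eliminated.
Round 5: Hiro 30, Yara 24. Hiro has a majority (≥28).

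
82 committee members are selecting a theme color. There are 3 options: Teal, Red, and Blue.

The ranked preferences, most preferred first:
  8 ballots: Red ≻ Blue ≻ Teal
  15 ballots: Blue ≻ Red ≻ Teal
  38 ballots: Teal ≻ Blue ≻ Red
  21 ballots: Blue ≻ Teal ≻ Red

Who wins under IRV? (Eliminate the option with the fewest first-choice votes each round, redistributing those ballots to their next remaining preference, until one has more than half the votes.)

Blue

Round 1: Teal 38, Red 8, Blue 36. Red eliminated.
Round 2: Teal 38, Blue 44. Blue has a majority (≥42).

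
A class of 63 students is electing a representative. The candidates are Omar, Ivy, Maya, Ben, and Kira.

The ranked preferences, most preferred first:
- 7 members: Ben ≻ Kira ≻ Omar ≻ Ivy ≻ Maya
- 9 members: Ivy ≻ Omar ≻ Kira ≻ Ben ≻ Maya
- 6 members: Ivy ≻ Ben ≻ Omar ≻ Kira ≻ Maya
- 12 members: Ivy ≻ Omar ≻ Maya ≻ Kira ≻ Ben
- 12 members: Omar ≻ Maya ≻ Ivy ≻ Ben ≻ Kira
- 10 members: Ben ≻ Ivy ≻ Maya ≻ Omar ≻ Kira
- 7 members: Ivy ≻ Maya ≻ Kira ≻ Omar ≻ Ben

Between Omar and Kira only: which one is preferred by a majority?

Omar

Omar is ranked above Kira on 49 ballots; Kira above Omar on 14.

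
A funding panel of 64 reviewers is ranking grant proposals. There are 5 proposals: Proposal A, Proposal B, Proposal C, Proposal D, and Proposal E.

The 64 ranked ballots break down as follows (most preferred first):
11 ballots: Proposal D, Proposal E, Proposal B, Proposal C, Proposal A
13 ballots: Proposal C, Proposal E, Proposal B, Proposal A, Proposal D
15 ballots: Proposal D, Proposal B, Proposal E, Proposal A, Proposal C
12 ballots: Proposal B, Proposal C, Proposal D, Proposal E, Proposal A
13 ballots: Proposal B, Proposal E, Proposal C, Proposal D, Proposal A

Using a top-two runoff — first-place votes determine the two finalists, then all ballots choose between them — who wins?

Round 1 first-place votes: Proposal A 0, Proposal B 25, Proposal C 13, Proposal D 26, Proposal E 0. Proposal D and Proposal B advance.
Runoff: Proposal D is ranked above Proposal B on 26 ballots, Proposal B above Proposal D on 38.

Proposal B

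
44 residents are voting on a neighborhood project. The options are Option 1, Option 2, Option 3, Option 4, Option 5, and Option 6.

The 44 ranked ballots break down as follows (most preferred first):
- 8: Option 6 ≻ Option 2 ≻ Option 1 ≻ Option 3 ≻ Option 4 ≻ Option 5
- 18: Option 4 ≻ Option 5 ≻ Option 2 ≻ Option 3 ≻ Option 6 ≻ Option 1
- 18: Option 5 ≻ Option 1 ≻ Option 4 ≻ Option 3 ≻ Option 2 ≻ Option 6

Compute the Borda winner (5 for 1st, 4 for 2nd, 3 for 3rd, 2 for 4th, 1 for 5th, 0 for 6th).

Option 1: 8×3 + 18×0 + 18×4 = 96
Option 2: 8×4 + 18×3 + 18×1 = 104
Option 3: 8×2 + 18×2 + 18×2 = 88
Option 4: 8×1 + 18×5 + 18×3 = 152
Option 5: 8×0 + 18×4 + 18×5 = 162
Option 6: 8×5 + 18×1 + 18×0 = 58

Option 5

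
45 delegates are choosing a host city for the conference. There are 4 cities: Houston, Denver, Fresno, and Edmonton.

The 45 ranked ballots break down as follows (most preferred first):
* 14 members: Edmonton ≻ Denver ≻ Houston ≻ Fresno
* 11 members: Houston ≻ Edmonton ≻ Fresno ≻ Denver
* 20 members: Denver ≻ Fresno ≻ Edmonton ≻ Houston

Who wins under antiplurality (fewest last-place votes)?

Edmonton

Last-place votes: Houston 20, Denver 11, Fresno 14, Edmonton 0.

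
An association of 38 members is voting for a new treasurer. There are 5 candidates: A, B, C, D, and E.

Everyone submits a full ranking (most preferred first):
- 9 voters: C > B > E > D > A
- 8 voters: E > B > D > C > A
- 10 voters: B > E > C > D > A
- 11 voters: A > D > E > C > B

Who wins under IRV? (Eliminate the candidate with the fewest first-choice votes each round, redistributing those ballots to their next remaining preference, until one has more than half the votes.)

B

Round 1: A 11, B 10, C 9, D 0, E 8. D eliminated.
Round 2: A 11, B 10, C 9, E 8. E eliminated.
Round 3: A 11, B 18, C 9. C eliminated.
Round 4: A 11, B 27. B has a majority (≥20).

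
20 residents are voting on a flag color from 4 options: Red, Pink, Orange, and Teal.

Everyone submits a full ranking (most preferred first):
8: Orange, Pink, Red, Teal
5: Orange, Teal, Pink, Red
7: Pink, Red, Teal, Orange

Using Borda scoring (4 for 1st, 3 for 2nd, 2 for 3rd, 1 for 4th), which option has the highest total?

Red: 8×2 + 5×1 + 7×3 = 42
Pink: 8×3 + 5×2 + 7×4 = 62
Orange: 8×4 + 5×4 + 7×1 = 59
Teal: 8×1 + 5×3 + 7×2 = 37

Pink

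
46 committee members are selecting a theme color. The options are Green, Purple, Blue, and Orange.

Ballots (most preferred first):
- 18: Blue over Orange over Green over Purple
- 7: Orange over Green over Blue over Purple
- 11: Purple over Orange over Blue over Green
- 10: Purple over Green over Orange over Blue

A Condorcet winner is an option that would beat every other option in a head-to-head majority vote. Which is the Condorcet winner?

Orange vs Green: 36–10
Orange vs Purple: 25–21
Orange vs Blue: 28–18
Orange beats every other option.

Orange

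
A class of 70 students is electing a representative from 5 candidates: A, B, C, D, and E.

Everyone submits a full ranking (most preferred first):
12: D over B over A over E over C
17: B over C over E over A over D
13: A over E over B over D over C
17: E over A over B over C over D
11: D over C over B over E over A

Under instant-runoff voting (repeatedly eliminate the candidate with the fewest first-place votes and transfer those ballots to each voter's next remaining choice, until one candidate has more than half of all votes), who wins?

E

Round 1: A 13, B 17, C 0, D 23, E 17. C eliminated.
Round 2: A 13, B 17, D 23, E 17. A eliminated.
Round 3: B 17, D 23, E 30. B eliminated.
Round 4: D 23, E 47. E has a majority (≥36).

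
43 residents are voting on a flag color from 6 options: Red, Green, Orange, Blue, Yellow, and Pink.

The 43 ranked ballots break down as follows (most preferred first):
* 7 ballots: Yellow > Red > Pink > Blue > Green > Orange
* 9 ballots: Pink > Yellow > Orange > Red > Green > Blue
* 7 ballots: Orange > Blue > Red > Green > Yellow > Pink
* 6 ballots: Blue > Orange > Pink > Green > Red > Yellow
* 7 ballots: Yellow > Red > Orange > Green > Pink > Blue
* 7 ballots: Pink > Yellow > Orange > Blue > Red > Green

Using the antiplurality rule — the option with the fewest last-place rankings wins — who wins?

Last-place votes: Red 0, Green 7, Orange 7, Blue 16, Yellow 6, Pink 7.

Red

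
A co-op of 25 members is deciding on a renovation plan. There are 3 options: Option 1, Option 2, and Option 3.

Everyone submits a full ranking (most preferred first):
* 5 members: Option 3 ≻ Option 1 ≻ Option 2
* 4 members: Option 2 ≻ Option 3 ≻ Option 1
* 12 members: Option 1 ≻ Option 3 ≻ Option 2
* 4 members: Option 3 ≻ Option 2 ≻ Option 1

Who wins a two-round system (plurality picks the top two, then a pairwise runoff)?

Option 3

Round 1 first-place votes: Option 1 12, Option 2 4, Option 3 9. Option 1 and Option 3 advance.
Runoff: Option 1 is ranked above Option 3 on 12 ballots, Option 3 above Option 1 on 13.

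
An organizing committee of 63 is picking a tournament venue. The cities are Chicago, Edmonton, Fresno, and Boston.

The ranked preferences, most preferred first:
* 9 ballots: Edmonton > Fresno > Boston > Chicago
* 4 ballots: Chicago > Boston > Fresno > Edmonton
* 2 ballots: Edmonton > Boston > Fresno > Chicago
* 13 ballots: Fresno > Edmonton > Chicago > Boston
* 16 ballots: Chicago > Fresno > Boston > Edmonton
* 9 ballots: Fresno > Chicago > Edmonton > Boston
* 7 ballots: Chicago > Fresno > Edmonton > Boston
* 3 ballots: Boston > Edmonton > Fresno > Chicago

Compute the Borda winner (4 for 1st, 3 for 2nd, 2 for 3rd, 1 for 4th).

Fresno

Chicago: 9×1 + 4×4 + 2×1 + 13×2 + 16×4 + 9×3 + 7×4 + 3×1 = 175
Edmonton: 9×4 + 4×1 + 2×4 + 13×3 + 16×1 + 9×2 + 7×2 + 3×3 = 144
Fresno: 9×3 + 4×2 + 2×2 + 13×4 + 16×3 + 9×4 + 7×3 + 3×2 = 202
Boston: 9×2 + 4×3 + 2×3 + 13×1 + 16×2 + 9×1 + 7×1 + 3×4 = 109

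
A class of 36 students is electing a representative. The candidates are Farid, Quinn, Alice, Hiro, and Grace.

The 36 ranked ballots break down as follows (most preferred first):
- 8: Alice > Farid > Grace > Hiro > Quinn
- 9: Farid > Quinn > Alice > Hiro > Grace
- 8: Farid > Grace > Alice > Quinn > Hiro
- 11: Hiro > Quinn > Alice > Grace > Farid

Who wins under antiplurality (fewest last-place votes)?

Alice

Last-place votes: Farid 11, Quinn 8, Alice 0, Hiro 8, Grace 9.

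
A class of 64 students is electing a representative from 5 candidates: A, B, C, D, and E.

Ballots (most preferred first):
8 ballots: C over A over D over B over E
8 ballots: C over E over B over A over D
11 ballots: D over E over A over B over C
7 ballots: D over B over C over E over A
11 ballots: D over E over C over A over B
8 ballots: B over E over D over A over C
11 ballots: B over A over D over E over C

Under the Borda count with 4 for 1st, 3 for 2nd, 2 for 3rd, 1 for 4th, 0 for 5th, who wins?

A: 8×3 + 8×1 + 11×2 + 7×0 + 11×1 + 8×1 + 11×3 = 106
B: 8×1 + 8×2 + 11×1 + 7×3 + 11×0 + 8×4 + 11×4 = 132
C: 8×4 + 8×4 + 11×0 + 7×2 + 11×2 + 8×0 + 11×0 = 100
D: 8×2 + 8×0 + 11×4 + 7×4 + 11×4 + 8×2 + 11×2 = 170
E: 8×0 + 8×3 + 11×3 + 7×1 + 11×3 + 8×3 + 11×1 = 132

D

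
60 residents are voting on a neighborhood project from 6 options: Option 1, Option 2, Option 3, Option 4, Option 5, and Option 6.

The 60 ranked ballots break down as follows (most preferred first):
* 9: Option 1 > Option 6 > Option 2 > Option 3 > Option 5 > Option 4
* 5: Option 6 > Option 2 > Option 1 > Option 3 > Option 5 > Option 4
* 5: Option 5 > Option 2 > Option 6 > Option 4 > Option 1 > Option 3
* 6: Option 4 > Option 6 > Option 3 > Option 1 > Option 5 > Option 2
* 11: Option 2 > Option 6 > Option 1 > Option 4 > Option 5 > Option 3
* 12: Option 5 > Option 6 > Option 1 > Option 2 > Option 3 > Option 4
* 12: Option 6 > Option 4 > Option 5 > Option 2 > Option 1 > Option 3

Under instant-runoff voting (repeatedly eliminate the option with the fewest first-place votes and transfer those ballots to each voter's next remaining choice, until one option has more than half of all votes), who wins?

Option 6

Round 1: Option 1 9, Option 2 11, Option 3 0, Option 4 6, Option 5 17, Option 6 17. Option 3 eliminated.
Round 2: Option 1 9, Option 2 11, Option 4 6, Option 5 17, Option 6 17. Option 4 eliminated.
Round 3: Option 1 9, Option 2 11, Option 5 17, Option 6 23. Option 1 eliminated.
Round 4: Option 2 11, Option 5 17, Option 6 32. Option 6 has a majority (≥31).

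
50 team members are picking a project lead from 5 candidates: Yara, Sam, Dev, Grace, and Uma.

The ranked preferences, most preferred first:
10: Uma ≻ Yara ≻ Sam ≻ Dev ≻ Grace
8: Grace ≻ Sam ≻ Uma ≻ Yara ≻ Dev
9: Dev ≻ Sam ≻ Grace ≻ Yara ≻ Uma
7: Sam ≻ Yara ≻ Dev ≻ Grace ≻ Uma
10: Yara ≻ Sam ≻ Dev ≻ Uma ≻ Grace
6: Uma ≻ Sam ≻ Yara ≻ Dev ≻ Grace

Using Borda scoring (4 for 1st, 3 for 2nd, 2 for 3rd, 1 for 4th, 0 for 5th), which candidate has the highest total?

Yara: 10×3 + 8×1 + 9×1 + 7×3 + 10×4 + 6×2 = 120
Sam: 10×2 + 8×3 + 9×3 + 7×4 + 10×3 + 6×3 = 147
Dev: 10×1 + 8×0 + 9×4 + 7×2 + 10×2 + 6×1 = 86
Grace: 10×0 + 8×4 + 9×2 + 7×1 + 10×0 + 6×0 = 57
Uma: 10×4 + 8×2 + 9×0 + 7×0 + 10×1 + 6×4 = 90

Sam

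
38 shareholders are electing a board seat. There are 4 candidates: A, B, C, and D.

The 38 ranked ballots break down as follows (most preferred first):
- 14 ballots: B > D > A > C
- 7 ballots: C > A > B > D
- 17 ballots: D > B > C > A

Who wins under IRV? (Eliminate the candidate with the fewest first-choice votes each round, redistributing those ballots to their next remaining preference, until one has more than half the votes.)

Round 1: A 0, B 14, C 7, D 17. A eliminated.
Round 2: B 14, C 7, D 17. C eliminated.
Round 3: B 21, D 17. B has a majority (≥20).

B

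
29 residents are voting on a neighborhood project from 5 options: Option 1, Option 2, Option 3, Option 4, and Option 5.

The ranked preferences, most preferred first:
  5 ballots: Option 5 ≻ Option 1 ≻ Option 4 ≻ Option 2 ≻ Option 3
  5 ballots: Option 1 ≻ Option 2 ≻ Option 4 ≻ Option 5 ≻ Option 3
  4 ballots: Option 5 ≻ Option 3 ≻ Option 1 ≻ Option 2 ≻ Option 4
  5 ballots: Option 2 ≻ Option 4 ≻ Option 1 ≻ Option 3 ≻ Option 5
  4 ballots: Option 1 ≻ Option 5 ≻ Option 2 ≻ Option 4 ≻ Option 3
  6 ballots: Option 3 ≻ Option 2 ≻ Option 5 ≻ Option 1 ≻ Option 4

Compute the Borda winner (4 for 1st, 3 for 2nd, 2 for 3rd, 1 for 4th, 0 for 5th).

Option 1: 5×3 + 5×4 + 4×2 + 5×2 + 4×4 + 6×1 = 75
Option 2: 5×1 + 5×3 + 4×1 + 5×4 + 4×2 + 6×3 = 70
Option 3: 5×0 + 5×0 + 4×3 + 5×1 + 4×0 + 6×4 = 41
Option 4: 5×2 + 5×2 + 4×0 + 5×3 + 4×1 + 6×0 = 39
Option 5: 5×4 + 5×1 + 4×4 + 5×0 + 4×3 + 6×2 = 65

Option 1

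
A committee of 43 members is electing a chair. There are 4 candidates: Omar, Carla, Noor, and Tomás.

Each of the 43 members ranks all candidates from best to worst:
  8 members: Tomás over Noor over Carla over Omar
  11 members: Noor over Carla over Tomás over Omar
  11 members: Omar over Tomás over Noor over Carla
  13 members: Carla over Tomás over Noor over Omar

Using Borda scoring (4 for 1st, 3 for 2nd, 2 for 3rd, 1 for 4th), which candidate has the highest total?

Omar: 8×1 + 11×1 + 11×4 + 13×1 = 76
Carla: 8×2 + 11×3 + 11×1 + 13×4 = 112
Noor: 8×3 + 11×4 + 11×2 + 13×2 = 116
Tomás: 8×4 + 11×2 + 11×3 + 13×3 = 126

Tomás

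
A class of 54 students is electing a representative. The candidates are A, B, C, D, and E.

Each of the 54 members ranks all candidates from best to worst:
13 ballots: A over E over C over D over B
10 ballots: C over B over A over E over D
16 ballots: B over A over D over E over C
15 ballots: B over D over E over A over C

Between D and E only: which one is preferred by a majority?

D is ranked above E on 31 ballots; E above D on 23.

D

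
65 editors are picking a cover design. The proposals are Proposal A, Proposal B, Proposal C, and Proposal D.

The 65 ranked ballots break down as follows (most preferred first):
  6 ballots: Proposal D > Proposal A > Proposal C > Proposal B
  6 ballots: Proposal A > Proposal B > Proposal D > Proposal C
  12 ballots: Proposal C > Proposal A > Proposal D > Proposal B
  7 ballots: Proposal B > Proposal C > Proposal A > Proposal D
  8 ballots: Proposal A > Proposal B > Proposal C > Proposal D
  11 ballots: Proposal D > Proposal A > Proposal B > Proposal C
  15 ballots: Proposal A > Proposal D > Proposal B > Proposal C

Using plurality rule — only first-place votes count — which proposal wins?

First-place votes: Proposal A 29, Proposal B 7, Proposal C 12, Proposal D 17.

Proposal A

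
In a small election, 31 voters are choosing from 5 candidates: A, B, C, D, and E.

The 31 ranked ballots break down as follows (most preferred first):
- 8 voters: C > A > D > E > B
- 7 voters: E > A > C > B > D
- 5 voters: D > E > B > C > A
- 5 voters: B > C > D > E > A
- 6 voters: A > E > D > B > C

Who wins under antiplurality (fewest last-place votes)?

E

Last-place votes: A 10, B 8, C 6, D 7, E 0.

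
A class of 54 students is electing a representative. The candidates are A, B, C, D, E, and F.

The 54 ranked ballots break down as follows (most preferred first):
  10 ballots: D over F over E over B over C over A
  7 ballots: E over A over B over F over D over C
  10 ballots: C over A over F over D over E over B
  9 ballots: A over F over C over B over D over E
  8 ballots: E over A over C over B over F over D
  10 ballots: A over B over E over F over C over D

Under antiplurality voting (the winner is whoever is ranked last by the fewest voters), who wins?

F

Last-place votes: A 10, B 10, C 7, D 18, E 9, F 0.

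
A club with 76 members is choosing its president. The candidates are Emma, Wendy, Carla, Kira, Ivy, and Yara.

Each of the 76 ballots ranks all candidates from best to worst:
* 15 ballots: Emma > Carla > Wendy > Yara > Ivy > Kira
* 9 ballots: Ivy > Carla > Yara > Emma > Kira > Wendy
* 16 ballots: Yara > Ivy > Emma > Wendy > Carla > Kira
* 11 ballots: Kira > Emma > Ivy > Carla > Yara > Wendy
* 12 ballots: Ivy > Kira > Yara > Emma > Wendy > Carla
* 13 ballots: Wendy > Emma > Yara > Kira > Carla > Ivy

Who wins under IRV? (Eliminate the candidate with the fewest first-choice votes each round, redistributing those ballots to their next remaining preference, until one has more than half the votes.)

Emma

Round 1: Emma 15, Wendy 13, Carla 0, Kira 11, Ivy 21, Yara 16. Carla eliminated.
Round 2: Emma 15, Wendy 13, Kira 11, Ivy 21, Yara 16. Kira eliminated.
Round 3: Emma 26, Wendy 13, Ivy 21, Yara 16. Wendy eliminated.
Round 4: Emma 39, Ivy 21, Yara 16. Emma has a majority (≥39).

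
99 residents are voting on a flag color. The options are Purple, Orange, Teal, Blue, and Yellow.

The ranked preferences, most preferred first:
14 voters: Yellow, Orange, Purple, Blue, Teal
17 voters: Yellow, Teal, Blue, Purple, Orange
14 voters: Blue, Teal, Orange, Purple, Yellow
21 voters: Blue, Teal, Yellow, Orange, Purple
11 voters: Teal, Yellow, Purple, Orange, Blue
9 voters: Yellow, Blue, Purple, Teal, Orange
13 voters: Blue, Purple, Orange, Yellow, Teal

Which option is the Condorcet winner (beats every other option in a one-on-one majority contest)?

Yellow vs Purple: 72–27
Yellow vs Orange: 72–27
Yellow vs Teal: 53–46
Yellow vs Blue: 51–48
Yellow beats every other option.

Yellow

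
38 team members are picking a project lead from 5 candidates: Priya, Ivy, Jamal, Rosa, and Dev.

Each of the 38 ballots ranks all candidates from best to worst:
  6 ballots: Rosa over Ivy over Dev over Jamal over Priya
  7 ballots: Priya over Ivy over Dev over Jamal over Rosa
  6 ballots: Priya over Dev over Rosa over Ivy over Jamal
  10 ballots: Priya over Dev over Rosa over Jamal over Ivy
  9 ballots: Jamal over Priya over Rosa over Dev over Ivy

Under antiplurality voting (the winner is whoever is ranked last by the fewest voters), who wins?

Last-place votes: Priya 6, Ivy 19, Jamal 6, Rosa 7, Dev 0.

Dev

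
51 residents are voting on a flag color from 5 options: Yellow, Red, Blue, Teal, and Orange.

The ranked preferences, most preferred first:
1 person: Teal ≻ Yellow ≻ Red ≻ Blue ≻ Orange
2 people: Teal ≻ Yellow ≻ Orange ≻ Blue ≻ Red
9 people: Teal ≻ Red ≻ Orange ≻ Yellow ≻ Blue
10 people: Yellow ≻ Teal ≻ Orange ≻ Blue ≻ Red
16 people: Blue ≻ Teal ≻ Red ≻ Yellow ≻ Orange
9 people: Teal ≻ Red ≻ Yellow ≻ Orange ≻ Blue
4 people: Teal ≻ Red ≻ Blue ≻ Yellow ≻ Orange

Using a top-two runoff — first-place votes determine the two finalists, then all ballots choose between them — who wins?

Round 1 first-place votes: Yellow 10, Red 0, Blue 16, Teal 25, Orange 0. Teal and Blue advance.
Runoff: Teal is ranked above Blue on 35 ballots, Blue above Teal on 16.

Teal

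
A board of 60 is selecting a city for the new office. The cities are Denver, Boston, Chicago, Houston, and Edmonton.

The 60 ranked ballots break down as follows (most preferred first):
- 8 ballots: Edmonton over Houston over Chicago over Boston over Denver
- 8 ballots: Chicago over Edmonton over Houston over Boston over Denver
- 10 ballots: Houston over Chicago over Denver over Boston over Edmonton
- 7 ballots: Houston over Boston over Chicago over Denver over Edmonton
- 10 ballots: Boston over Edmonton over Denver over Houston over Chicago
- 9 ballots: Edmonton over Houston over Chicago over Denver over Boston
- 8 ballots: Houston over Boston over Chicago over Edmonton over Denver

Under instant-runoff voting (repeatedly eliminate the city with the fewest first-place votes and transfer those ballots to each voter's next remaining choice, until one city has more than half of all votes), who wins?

Edmonton

Round 1: Denver 0, Boston 10, Chicago 8, Houston 25, Edmonton 17. Denver eliminated.
Round 2: Boston 10, Chicago 8, Houston 25, Edmonton 17. Chicago eliminated.
Round 3: Boston 10, Houston 25, Edmonton 25. Boston eliminated.
Round 4: Houston 25, Edmonton 35. Edmonton has a majority (≥31).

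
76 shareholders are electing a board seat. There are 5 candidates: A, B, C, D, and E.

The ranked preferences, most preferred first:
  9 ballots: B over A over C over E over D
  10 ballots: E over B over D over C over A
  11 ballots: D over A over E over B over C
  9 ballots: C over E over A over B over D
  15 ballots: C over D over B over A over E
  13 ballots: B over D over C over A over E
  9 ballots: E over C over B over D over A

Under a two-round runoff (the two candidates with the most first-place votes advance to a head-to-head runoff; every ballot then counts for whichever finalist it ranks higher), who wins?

Round 1 first-place votes: A 0, B 22, C 24, D 11, E 19. C and B advance.
Runoff: C is ranked above B on 33 ballots, B above C on 43.

B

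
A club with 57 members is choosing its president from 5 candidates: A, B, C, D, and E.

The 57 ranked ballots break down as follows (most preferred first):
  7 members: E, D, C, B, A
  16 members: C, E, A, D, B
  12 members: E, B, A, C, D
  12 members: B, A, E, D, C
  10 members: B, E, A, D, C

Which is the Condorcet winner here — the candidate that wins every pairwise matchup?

E

E vs A: 45–12
E vs B: 35–22
E vs C: 41–16
E vs D: 57–0
E beats every other candidate.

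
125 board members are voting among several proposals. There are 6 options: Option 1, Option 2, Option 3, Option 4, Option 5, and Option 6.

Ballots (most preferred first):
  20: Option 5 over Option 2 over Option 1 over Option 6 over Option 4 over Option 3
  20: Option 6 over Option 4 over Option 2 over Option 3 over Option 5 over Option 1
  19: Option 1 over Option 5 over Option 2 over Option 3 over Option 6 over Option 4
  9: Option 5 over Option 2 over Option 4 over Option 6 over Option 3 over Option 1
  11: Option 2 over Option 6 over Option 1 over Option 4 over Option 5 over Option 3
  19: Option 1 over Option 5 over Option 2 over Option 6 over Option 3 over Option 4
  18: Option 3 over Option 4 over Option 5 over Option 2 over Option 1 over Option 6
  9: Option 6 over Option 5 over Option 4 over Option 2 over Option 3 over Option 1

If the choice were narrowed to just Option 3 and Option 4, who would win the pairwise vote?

Option 4

Option 3 is ranked above Option 4 on 56 ballots; Option 4 above Option 3 on 69.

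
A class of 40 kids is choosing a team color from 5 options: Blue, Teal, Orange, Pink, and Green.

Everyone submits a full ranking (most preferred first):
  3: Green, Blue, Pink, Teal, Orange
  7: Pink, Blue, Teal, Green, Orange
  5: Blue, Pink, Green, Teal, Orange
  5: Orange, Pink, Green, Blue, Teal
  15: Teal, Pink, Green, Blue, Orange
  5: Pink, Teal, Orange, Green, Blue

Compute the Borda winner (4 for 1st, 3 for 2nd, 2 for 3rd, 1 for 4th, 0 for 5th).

Blue: 3×3 + 7×3 + 5×4 + 5×1 + 15×1 + 5×0 = 70
Teal: 3×1 + 7×2 + 5×1 + 5×0 + 15×4 + 5×3 = 97
Orange: 3×0 + 7×0 + 5×0 + 5×4 + 15×0 + 5×2 = 30
Pink: 3×2 + 7×4 + 5×3 + 5×3 + 15×3 + 5×4 = 129
Green: 3×4 + 7×1 + 5×2 + 5×2 + 15×2 + 5×1 = 74

Pink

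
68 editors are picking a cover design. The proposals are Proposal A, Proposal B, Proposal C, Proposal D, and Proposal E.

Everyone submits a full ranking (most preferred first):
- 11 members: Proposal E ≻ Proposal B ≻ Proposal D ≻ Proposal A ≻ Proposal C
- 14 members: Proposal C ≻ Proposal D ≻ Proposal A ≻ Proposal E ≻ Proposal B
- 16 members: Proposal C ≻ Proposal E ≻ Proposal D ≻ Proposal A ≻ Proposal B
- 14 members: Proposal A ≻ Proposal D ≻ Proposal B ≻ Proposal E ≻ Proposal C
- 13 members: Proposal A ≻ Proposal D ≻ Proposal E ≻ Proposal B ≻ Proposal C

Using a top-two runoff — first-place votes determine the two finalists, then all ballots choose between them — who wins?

Proposal A

Round 1 first-place votes: Proposal A 27, Proposal B 0, Proposal C 30, Proposal D 0, Proposal E 11. Proposal C and Proposal A advance.
Runoff: Proposal C is ranked above Proposal A on 30 ballots, Proposal A above Proposal C on 38.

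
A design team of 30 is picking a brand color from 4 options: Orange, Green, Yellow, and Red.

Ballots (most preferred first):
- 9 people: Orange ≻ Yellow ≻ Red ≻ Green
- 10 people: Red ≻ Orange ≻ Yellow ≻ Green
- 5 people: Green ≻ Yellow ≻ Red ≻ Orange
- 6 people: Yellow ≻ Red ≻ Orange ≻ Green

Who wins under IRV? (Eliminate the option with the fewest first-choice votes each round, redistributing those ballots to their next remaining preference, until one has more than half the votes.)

Yellow

Round 1: Orange 9, Green 5, Yellow 6, Red 10. Green eliminated.
Round 2: Orange 9, Yellow 11, Red 10. Orange eliminated.
Round 3: Yellow 20, Red 10. Yellow has a majority (≥16).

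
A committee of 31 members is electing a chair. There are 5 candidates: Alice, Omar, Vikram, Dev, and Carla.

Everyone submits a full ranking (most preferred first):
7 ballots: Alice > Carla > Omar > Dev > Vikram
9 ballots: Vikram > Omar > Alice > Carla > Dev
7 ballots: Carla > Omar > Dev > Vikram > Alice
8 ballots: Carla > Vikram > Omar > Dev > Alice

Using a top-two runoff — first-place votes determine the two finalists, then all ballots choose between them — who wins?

Carla

Round 1 first-place votes: Alice 7, Omar 0, Vikram 9, Dev 0, Carla 15. Carla and Vikram advance.
Runoff: Carla is ranked above Vikram on 22 ballots, Vikram above Carla on 9.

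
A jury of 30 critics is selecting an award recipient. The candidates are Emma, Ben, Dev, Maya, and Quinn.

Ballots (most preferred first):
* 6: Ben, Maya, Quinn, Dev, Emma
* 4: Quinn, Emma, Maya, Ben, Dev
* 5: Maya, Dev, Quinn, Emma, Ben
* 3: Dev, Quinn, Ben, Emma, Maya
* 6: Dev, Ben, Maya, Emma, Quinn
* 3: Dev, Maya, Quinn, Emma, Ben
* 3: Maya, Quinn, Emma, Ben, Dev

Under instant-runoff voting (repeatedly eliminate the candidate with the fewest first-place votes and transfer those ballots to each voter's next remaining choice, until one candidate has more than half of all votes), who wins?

Round 1: Emma 0, Ben 6, Dev 12, Maya 8, Quinn 4. Emma eliminated.
Round 2: Ben 6, Dev 12, Maya 8, Quinn 4. Quinn eliminated.
Round 3: Ben 6, Dev 12, Maya 12. Ben eliminated.
Round 4: Dev 12, Maya 18. Maya has a majority (≥16).

Maya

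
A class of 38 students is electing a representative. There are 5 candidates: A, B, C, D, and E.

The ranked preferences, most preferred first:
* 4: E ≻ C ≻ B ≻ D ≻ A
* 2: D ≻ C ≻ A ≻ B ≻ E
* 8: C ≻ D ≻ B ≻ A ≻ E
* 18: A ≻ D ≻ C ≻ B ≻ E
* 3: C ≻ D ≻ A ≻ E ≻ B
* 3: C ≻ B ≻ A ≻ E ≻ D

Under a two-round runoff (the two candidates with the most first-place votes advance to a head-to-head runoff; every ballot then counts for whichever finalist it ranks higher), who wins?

C

Round 1 first-place votes: A 18, B 0, C 14, D 2, E 4. A and C advance.
Runoff: A is ranked above C on 18 ballots, C above A on 20.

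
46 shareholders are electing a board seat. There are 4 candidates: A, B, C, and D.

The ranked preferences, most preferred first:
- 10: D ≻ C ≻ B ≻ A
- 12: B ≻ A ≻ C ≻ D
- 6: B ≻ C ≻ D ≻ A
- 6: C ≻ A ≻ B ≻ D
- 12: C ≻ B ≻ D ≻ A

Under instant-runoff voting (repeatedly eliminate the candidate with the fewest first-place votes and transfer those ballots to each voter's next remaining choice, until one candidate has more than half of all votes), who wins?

Round 1: A 0, B 18, C 18, D 10. A eliminated.
Round 2: B 18, C 18, D 10. D eliminated.
Round 3: B 18, C 28. C has a majority (≥24).

C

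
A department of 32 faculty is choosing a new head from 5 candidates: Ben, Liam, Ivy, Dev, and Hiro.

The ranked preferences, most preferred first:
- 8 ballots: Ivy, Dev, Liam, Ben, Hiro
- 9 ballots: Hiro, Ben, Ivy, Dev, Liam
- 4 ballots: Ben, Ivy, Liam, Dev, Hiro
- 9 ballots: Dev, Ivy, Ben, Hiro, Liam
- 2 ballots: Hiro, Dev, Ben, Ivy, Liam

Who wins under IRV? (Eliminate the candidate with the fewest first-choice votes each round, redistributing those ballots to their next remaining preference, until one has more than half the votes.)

Ivy

Round 1: Ben 4, Liam 0, Ivy 8, Dev 9, Hiro 11. Liam eliminated.
Round 2: Ben 4, Ivy 8, Dev 9, Hiro 11. Ben eliminated.
Round 3: Ivy 12, Dev 9, Hiro 11. Dev eliminated.
Round 4: Ivy 21, Hiro 11. Ivy has a majority (≥17).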